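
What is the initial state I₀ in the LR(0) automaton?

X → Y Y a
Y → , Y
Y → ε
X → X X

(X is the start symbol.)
First, augment the grammar with X' → X
I₀ = CLOSURE({ [X' → . X] }):
  [X' → . X] has the dot before X: add [X → . Y Y a], [X → . X X]
  [X → . Y Y a] has the dot before Y: add [Y → . , Y], [Y → .]
No further items can be added.

I₀ = { [X → . X X], [X → . Y Y a], [X' → . X], [Y → . , Y], [Y → .] }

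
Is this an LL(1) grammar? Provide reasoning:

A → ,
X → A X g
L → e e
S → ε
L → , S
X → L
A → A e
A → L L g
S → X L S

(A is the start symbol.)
A grammar is LL(1) if for each non-terminal N with multiple productions, the predict sets of those productions are pairwise disjoint, where PREDICT(N → α) = (FIRST(α) \ {ε}) ∪ (FOLLOW(N) if α ⇒* ε).

Relevant sets:
  FIRST(A) = { ',', 'e' }
  FIRST(L) = { ',', 'e' }
  FIRST(X) = { ',', 'e' }
  FOLLOW(S) = { ',', 'e', 'g' }

For A:
  PREDICT(A → ',') = { ',' }
  PREDICT(A → A e) = { ',', 'e' }
  PREDICT(A → L L g) = { ',', 'e' }
For X:
  PREDICT(X → A X g) = { ',', 'e' }
  PREDICT(X → L) = { ',', 'e' }
For L:
  PREDICT(L → e e) = { 'e' }
  PREDICT(L → ',' S) = { ',' }
For S:
  PREDICT(S → ε) = { ',', 'e', 'g' }
  PREDICT(S → X L S) = { ',', 'e' }

Conflict found: Predict set conflict for A: { ',' }
The grammar is NOT LL(1).

Answer: No. Predict set conflict for A: { ',' }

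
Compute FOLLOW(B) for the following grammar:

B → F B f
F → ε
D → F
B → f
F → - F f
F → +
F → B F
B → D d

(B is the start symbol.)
To compute FOLLOW(B), find every occurrence of B on a right-hand side N → α B β: add FIRST(β) \ {ε}, and if β is empty or nullable also add FOLLOW(N). Iterate to a fixed point.

B is the start symbol, so $ ∈ FOLLOW(B).
In B → F B f: B is followed by f, add FIRST(f) \ {ε} = { 'f' }
In F → B F: B is followed by F, add FIRST(F) \ {ε} = { '+', '-', 'd', 'f' }
  F is nullable, so also add FOLLOW(F)

The FOLLOW sets referred to above (computed the same way, to a fixed point):
  FOLLOW(F) = { '+', '-', 'd', 'f' }

Taking the union: FOLLOW(B) = { $, '+', '-', 'd', 'f' }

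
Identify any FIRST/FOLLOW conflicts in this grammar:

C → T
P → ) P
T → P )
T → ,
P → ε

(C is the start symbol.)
A FIRST/FOLLOW conflict occurs when a non-terminal N has a nullable alternative N → β (β ⇒* ε) and another alternative N → α with FIRST(α) ∩ FOLLOW(N) ≠ ∅: on such a lookahead the parser cannot decide between expanding α and letting N vanish via β.

Nullable non-terminals: P.

P: nullable alternative(s) P → ε; FOLLOW(P) = { ')' }
  P → ) P: FIRST \ {ε} = { ')' } — overlaps FOLLOW(P) on { ')' }: CONFLICT
  P → ε: FIRST \ {ε} = { } — this is the only nullable alternative, skip

C, T have no nullable alternative, so no FIRST/FOLLOW check is needed there.

So the grammar has 1 FIRST/FOLLOW conflict (marked CONFLICT above).

Answer: Yes. P → ')' P with FOLLOW(P) on { ')' }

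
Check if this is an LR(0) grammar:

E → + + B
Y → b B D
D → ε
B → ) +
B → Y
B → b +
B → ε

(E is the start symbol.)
No. Shift-reduce conflict between [B → .] and [B → . ) +]

A grammar is LR(0) if no state in the canonical LR(0) collection has:
  - both a shift item (dot before a terminal) and a complete item (shift-reduce conflict), or
  - two or more complete items (reduce-reduce conflict; the accept item [E' → E .] counts as a complete item here).

Augment with E' → E and build the canonical LR(0) collection (I0 = CLOSURE({[E' → . E]}), then GOTO on every symbol after a dot until no new states appear). It has 12 states:
  I0: { [E → . + + B], [E' → . E] }  — shift
  I1: { [E → + . + B] }  — shift
  I2: { [E' → E .] }  — accept
  I3: { [B → . ) +], [B → . Y], [B → . b +], [B → .], [E → + + . B], [Y → . b B D] }  — shift, reduce
  I4: { [B → ) . +] }  — shift
  I5: { [E → + + B .] }  — reduce
  I6: { [B → Y .] }  — reduce
  I7: { [B → . ) +], [B → . Y], [B → . b +], [B → .], [B → b . +], [Y → . b B D], [Y → b . B D] }  — shift, reduce
  I8: { [B → b + .] }  — reduce
  I9: { [D → .], [Y → b B . D] }  — reduce
  I10: { [Y → b B D .] }  — reduce
  I11: { [B → ) + .] }  — reduce

Conflict in state I3:
  Shift-reduce conflict between [B → .] and [B → . ) +]
So the grammar is NOT LR(0).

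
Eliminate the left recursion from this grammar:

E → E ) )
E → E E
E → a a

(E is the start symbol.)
E is directly left-recursive. The standard transformation for
  A → A α₁ | ... | A α_m | β₁ | ... | β_n
is
  A  → β₁ A' | ... | β_n A'
  A' → α₁ A' | ... | α_m A' | ε

E → a a becomes E → a a E'
E → E ) ) becomes E' → ) ) E'
E → E E becomes E' → E E'
Add E' → ε

Resulting grammar:
E → a a E'
E' → ) ) E'
E' → E E'
E' → ε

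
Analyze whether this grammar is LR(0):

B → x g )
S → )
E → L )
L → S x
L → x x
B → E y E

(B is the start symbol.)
Yes, the grammar is LR(0)

A grammar is LR(0) if no state in the canonical LR(0) collection has:
  - both a shift item (dot before a terminal) and a complete item (shift-reduce conflict), or
  - two or more complete items (reduce-reduce conflict; the accept item [B' → B .] counts as a complete item here).

Augment with B' → B and build the canonical LR(0) collection (I0 = CLOSURE({[B' → . B]}), then GOTO on every symbol after a dot until no new states appear). It has 15 states:
  I0: { [B → . E y E], [B → . x g )], [B' → . B], [E → . L )], [L → . S x], [L → . x x], [S → . )] }  — shift
  I1: { [S → ) .] }  — reduce
  I2: { [B' → B .] }  — accept
  I3: { [B → E . y E] }  — shift
  I4: { [E → L . )] }  — shift
  I5: { [L → S . x] }  — shift
  I6: { [B → x . g )], [L → x . x] }  — shift
  I7: { [B → x g . )] }  — shift
  I8: { [L → x x .] }  — reduce
  I9: { [B → x g ) .] }  — reduce
  I10: { [L → S x .] }  — reduce
  I11: { [E → L ) .] }  — reduce
  I12: { [B → E y . E], [E → . L )], [L → . S x], [L → . x x], [S → . )] }  — shift
  I13: { [B → E y E .] }  — reduce
  I14: { [L → x . x] }  — shift

Every state is either a pure shift/goto state or contains exactly one complete item and nothing to shift — no conflicts. The grammar is LR(0).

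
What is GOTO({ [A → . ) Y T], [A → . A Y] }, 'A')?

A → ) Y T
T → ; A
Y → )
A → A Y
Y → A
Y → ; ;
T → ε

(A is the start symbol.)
GOTO(I, 'A') = CLOSURE({ [A → αX.β] : [A → α.Xβ] ∈ I, X = 'A' })

Items with dot before 'A', with the dot advanced:
  [A → . A Y] → [A → A . Y]
Closure of the advanced items:
  [A → A . Y] has the dot before Y: add [Y → . )], [Y → . A], [Y → . ; ;]
  [Y → . A] has the dot before A: add [A → . ) Y T], [A → . A Y]

GOTO = { [A → . ) Y T], [A → . A Y], [A → A . Y], [Y → . )], [Y → . ; ;], [Y → . A] }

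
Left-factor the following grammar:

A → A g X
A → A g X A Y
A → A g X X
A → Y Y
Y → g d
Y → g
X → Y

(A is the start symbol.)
Left-factoring transforms A → αβ₁ | αβ₂ into A → αA' and A' → β₁ | β₂
(α is the longest common prefix among the alternatives). Repeat until
no nonterminal has two alternatives with a common prefix.

Round 1: A has alternatives sharing prefix 'A g X'. Introduce A': A → A g X A'
  Add: A' → ε
  Add: A' → A Y
  Add: A' → X

Round 2: Y has alternatives sharing prefix 'g'. Introduce Y': Y → g Y'
  Add: Y' → d
  Add: Y' → ε

No remaining common prefixes — done.

Resulting grammar:
A → A g X A'
A' → ε
A' → A Y
A' → X
A → Y Y
Y → g Y'
Y' → d
Y' → ε
X → Y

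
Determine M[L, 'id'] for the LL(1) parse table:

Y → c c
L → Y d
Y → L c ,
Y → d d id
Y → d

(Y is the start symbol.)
Empty (error entry)

To find M[L, 'id'], we find productions for L where 'id' is in the predict set (PREDICT(N → α) = (FIRST(α) \ {ε}) ∪ (FOLLOW(N) if α ⇒* ε)).

Relevant sets:
  FIRST(Y) = { 'c', 'd' }

L → Y d: PREDICT = { 'c', 'd' }

M[L, 'id'] is empty (no production applies)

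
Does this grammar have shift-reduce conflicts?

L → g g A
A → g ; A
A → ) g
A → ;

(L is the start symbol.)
No shift-reduce conflicts

A shift-reduce conflict occurs when an LR(0) state has both:
  - a complete (reduce) item [A → α .] (dot at the end), and
  - a shift item [B → β . c γ] (dot before a terminal).

Augment with L' → L and build the canonical LR(0) collection (I0 = CLOSURE({[L' → . L]}), then GOTO on every symbol after a dot until no new states appear). It has 11 states:
  I0: { [L → . g g A], [L' → . L] }  — shift
  I1: { [L' → L .] }  — accept
  I2: { [L → g . g A] }  — shift
  I3: { [A → . ) g], [A → . ;], [A → . g ; A], [L → g g . A] }  — shift
  I4: { [A → ) . g] }  — shift
  I5: { [A → ; .] }  — reduce
  I6: { [L → g g A .] }  — reduce
  I7: { [A → g . ; A] }  — shift
  I8: { [A → . ) g], [A → . ;], [A → . g ; A], [A → g ; . A] }  — shift
  I9: { [A → g ; A .] }  — reduce
  I10: { [A → ) g .] }  — reduce

No state contains both a complete item and a shift item.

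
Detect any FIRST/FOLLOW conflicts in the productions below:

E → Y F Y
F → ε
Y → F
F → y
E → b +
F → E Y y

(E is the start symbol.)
Nullable non-terminals: E, F, Y.
FIRST sets used below: FIRST(Y) = { 'b', 'y', ε }, FIRST(F) = { 'b', 'y', ε }, FIRST(E) = { 'b', 'y', ε }

E: nullable alternative(s) E → Y F Y; FOLLOW(E) = { $, 'b', 'y' }
  E → Y F Y: FIRST \ {ε} = { 'b', 'y' } — this is the only nullable alternative, skip
  E → b +: FIRST \ {ε} = { 'b' } — overlaps FOLLOW(E) on { 'b' }: CONFLICT

F: nullable alternative(s) F → ε; FOLLOW(F) = { $, 'b', 'y' }
  F → ε: FIRST \ {ε} = { } — this is the only nullable alternative, skip
  F → y: FIRST \ {ε} = { 'y' } — overlaps FOLLOW(F) on { 'y' }: CONFLICT
  F → E Y y: FIRST \ {ε} = { 'b', 'y' } — overlaps FOLLOW(F) on { 'b', 'y' }: CONFLICT
Y has a nullable alternative but only one production, so nothing to check.

So the grammar has 3 FIRST/FOLLOW conflicts (marked CONFLICT above).

Answer: Yes. E → b '+' with FOLLOW(E) on { 'b' }; F → y with FOLLOW(F) on { 'y' }; F → E Y y with FOLLOW(F) on { 'b', 'y' }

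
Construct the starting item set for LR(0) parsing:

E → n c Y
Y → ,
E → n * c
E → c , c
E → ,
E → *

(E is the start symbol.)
First, augment the grammar with E' → E
I₀ = CLOSURE({ [E' → . E] }):
  [E' → . E] has the dot before E: add [E → . n c Y], [E → . n * c], [E → . c , c], [E → . ,], [E → . *]
No further items can be added.

I₀ = { [E → . *], [E → . ,], [E → . c , c], [E → . n * c], [E → . n c Y], [E' → . E] }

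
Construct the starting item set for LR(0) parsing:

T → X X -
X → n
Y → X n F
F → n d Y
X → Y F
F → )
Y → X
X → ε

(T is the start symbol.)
First, augment the grammar with T' → T
I₀ = CLOSURE({ [T' → . T] }):
  [T' → . T] has the dot before T: add [T → . X X -]
  [T → . X X -] has the dot before X: add [X → . n], [X → . Y F], [X → .]
  [X → . Y F] has the dot before Y: add [Y → . X n F], [Y → . X]
No further items can be added.

I₀ = { [T → . X X -], [T' → . T], [X → . Y F], [X → . n], [X → .], [Y → . X n F], [Y → . X] }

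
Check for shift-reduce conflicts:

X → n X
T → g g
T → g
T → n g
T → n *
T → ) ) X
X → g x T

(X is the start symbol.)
Yes — I8: [T → g .] vs [T → g . g]

Augment with X' → X and build the canonical LR(0) collection (I0 = CLOSURE({[X' → . X]}), then GOTO on every symbol after a dot until no new states appear). It has 15 states:
  I0: { [X → . g x T], [X → . n X], [X' → . X] }  — shift
  I1: { [X' → X .] }  — accept
  I2: { [X → g . x T] }  — shift
  I3: { [X → . g x T], [X → . n X], [X → n . X] }  — shift
  I4: { [X → n X .] }  — reduce
  I5: { [T → . ) ) X], [T → . g g], [T → . g], [T → . n *], [T → . n g], [X → g x . T] }  — shift
  I6: { [T → ) . ) X] }  — shift
  I7: { [X → g x T .] }  — reduce
  I8: { [T → g . g], [T → g .] }  — shift, reduce
  I9: { [T → n . *], [T → n . g] }  — shift
  I10: { [T → n * .] }  — reduce
  I11: { [T → n g .] }  — reduce
  I12: { [T → g g .] }  — reduce
  I13: { [T → ) ) . X], [X → . g x T], [X → . n X] }  — shift
  I14: { [T → ) ) X .] }  — reduce

I8 contains reduce item [T → g .] and shift item [T → g . g] — shift-reduce conflict.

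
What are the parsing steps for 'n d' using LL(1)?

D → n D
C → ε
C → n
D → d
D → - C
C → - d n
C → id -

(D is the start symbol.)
Stack is shown with the top on the left.

Stack  Input  Action
--------------------
D $    n d $  output D → n D
n D $  n d $  match 'n'
D $    d $    output D → d
d $    d $    match 'd'
$      $      accept

The string is accepted.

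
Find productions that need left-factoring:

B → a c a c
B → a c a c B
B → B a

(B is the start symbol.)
Yes, B has productions with common prefix 'a c a c'

Left-factoring is needed when two productions for the same non-terminal
share a common prefix on the right-hand side.

Productions for B:
  B → a c a c
  B → a c a c B
  B → B a

Found common prefix 'a c a c' in productions for B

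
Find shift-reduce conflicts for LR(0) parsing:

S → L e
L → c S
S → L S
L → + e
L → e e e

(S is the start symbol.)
Yes — I10: [S → L e .] vs [L → e . e e]

Augment with S' → S and build the canonical LR(0) collection (I0 = CLOSURE({[S' → . S]}), then GOTO on every symbol after a dot until no new states appear). It has 12 states:
  I0: { [L → . + e], [L → . c S], [L → . e e e], [S → . L S], [S → . L e], [S' → . S] }  — shift
  I1: { [L → + . e] }  — shift
  I2: { [L → . + e], [L → . c S], [L → . e e e], [S → . L S], [S → . L e], [S → L . S], [S → L . e] }  — shift
  I3: { [S' → S .] }  — accept
  I4: { [L → . + e], [L → . c S], [L → . e e e], [L → c . S], [S → . L S], [S → . L e] }  — shift
  I5: { [L → e . e e] }  — shift
  I6: { [L → e e . e] }  — shift
  I7: { [L → e e e .] }  — reduce
  I8: { [L → c S .] }  — reduce
  I9: { [S → L S .] }  — reduce
  I10: { [L → e . e e], [S → L e .] }  — shift, reduce
  I11: { [L → + e .] }  — reduce

I10 contains reduce item [S → L e .] and shift item [L → e . e e] — shift-reduce conflict.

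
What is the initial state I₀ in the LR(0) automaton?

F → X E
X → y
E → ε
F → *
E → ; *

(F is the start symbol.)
First, augment the grammar with F' → F
I₀ = CLOSURE({ [F' → . F] }):
  [F' → . F] has the dot before F: add [F → . X E], [F → . *]
  [F → . X E] has the dot before X: add [X → . y]
No further items can be added.

I₀ = { [F → . *], [F → . X E], [F' → . F], [X → . y] }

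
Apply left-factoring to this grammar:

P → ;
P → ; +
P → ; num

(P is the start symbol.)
Left-factoring transforms A → αβ₁ | αβ₂ into A → αA' and A' → β₁ | β₂
(α is the longest common prefix among the alternatives). Repeat until
no nonterminal has two alternatives with a common prefix.

Round 1: P has alternatives sharing prefix ';'. Introduce P': P → ; P'
  Add: P' → ε
  Add: P' → +
  Add: P' → num

No remaining common prefixes — done.

Resulting grammar:
P → ; P'
P' → ε
P' → +
P' → num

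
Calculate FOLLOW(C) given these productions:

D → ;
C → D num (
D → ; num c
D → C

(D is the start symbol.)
In D → C: C is at the end, add FOLLOW(D)

The FOLLOW sets referred to above (computed the same way, to a fixed point):
  FOLLOW(D) = { $, 'num' }

Taking the union: FOLLOW(C) = { $, 'num' }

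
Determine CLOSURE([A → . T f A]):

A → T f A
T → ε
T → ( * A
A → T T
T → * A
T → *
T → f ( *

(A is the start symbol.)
{ [A → . T f A], [T → . ( * A], [T → . * A], [T → . *], [T → . f ( *], [T → .] }

Start with: [A → . T f A]
  [A → . T f A] has the dot before T: add [T → .], [T → . ( * A], [T → . * A], [T → . *], [T → . f ( *]
No further items can be added.

CLOSURE = { [A → . T f A], [T → . ( * A], [T → . * A], [T → . *], [T → . f ( *], [T → .] }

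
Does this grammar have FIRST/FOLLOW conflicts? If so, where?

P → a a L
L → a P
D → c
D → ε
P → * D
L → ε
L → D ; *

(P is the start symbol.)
No FIRST/FOLLOW conflicts.

A FIRST/FOLLOW conflict occurs when a non-terminal N has a nullable alternative N → β (β ⇒* ε) and another alternative N → α with FIRST(α) ∩ FOLLOW(N) ≠ ∅: on such a lookahead the parser cannot decide between expanding α and letting N vanish via β.

Nullable non-terminals: D, L.
FIRST sets used below: FIRST(D) = { 'c', ε }

D: nullable alternative(s) D → ε; FOLLOW(D) = { $, ';' }
  D → c: FIRST \ {ε} = { 'c' } — disjoint from FOLLOW(D)
  D → ε: FIRST \ {ε} = { } — this is the only nullable alternative, skip

L: nullable alternative(s) L → ε; FOLLOW(L) = { $ }
  L → a P: FIRST \ {ε} = { 'a' } — disjoint from FOLLOW(L)
  L → ε: FIRST \ {ε} = { } — this is the only nullable alternative, skip
  L → D ; *: FIRST \ {ε} = { ';', 'c' } — disjoint from FOLLOW(L)

P has no nullable alternative, so no FIRST/FOLLOW check is needed there.

No FIRST/FOLLOW conflicts found.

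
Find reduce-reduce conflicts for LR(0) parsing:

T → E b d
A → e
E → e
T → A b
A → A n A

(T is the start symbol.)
A reduce-reduce conflict occurs when an LR(0) state has two complete items [A → α .] and [B → β .] — both call for a reduction, and with no lookahead the parser cannot choose between them.

Augment with T' → T and build the canonical LR(0) collection (I0 = CLOSURE({[T' → . T]}), then GOTO on every symbol after a dot until no new states appear). It has 11 states:
  I0: { [A → . A n A], [A → . e], [E → . e], [T → . A b], [T → . E b d], [T' → . T] }  — shift
  I1: { [A → A . n A], [T → A . b] }  — shift
  I2: { [T → E . b d] }  — shift
  I3: { [T' → T .] }  — accept
  I4: { [A → e .], [E → e .] }  — 2 reduces
  I5: { [T → E b . d] }  — shift
  I6: { [T → E b d .] }  — reduce
  I7: { [T → A b .] }  — reduce
  I8: { [A → . A n A], [A → . e], [A → A n . A] }  — shift
  I9: { [A → A . n A], [A → A n A .] }  — shift, reduce
  I10: { [A → e .] }  — reduce

I4 contains complete items [A → e .], [E → e .] — reduce-reduce conflict.

Answer: Yes — I4: [A → e .] vs [E → e .]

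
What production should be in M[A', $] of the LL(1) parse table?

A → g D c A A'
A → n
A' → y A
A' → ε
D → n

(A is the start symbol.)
To find M[A', $], we find productions for A' where $ is in the predict set (PREDICT(N → α) = (FIRST(α) \ {ε}) ∪ (FOLLOW(N) if α ⇒* ε)).

Relevant sets:
  FOLLOW(A') = { $, 'y' }

A' → y A: PREDICT = { 'y' }
A' → ε: PREDICT = { $, 'y' }
  $ is in predict set, so this production goes in M[A', $]

M[A', $] = A' → ε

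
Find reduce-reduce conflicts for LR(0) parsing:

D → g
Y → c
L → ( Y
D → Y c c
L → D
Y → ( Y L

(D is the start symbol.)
No reduce-reduce conflicts

A reduce-reduce conflict occurs when an LR(0) state has two complete items [A → α .] and [B → β .] — both call for a reduction, and with no lookahead the parser cannot choose between them.

Augment with D' → D and build the canonical LR(0) collection (I0 = CLOSURE({[D' → . D]}), then GOTO on every symbol after a dot until no new states appear). It has 13 states:
  I0: { [D → . Y c c], [D → . g], [D' → . D], [Y → . ( Y L], [Y → . c] }  — shift
  I1: { [Y → ( . Y L], [Y → . ( Y L], [Y → . c] }  — shift
  I2: { [D' → D .] }  — accept
  I3: { [D → Y . c c] }  — shift
  I4: { [Y → c .] }  — reduce
  I5: { [D → g .] }  — reduce
  I6: { [D → Y c . c] }  — shift
  I7: { [D → Y c c .] }  — reduce
  I8: { [D → . Y c c], [D → . g], [L → . ( Y], [L → . D], [Y → ( Y . L], [Y → . ( Y L], [Y → . c] }  — shift
  I9: { [L → ( . Y], [Y → ( . Y L], [Y → . ( Y L], [Y → . c] }  — shift
  I10: { [L → D .] }  — reduce
  I11: { [Y → ( Y L .] }  — reduce
  I12: { [D → . Y c c], [D → . g], [L → ( Y .], [L → . ( Y], [L → . D], [Y → ( Y . L], [Y → . ( Y L], [Y → . c] }  — shift, reduce

No state contains more than one complete item.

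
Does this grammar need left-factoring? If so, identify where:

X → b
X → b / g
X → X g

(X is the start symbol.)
Yes, X has productions with common prefix 'b'

Left-factoring is needed when two productions for the same non-terminal
share a common prefix on the right-hand side.

Productions for X:
  X → b
  X → b / g
  X → X g

Found common prefix 'b' in productions for X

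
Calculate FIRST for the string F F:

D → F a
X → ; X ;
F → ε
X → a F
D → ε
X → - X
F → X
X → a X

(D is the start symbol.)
FIRST sets of the non-terminals involved (from the grammar, by fixed-point iteration):
  FIRST(F) = { '-', ';', 'a', ε }

To compute FIRST(F F), process the symbols left to right:
Symbol F is a non-terminal. Add FIRST(F) \ {ε} = { '-', ';', 'a' }
F is nullable (ε ∈ FIRST(F)), continue to the next symbol.
Symbol F is a non-terminal. Add FIRST(F) \ {ε} = { '-', ';', 'a' }
F is nullable (ε ∈ FIRST(F)), continue to the next symbol.
All symbols are nullable, so ε is in the result.
FIRST(F F) = { '-', ';', 'a', ε }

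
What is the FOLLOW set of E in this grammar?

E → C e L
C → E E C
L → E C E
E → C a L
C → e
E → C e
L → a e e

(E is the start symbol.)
To compute FOLLOW(E), find every occurrence of E on a right-hand side N → α E β: add FIRST(β) \ {ε}, and if β is empty or nullable also add FOLLOW(N). Iterate to a fixed point.

E is the start symbol, so $ ∈ FOLLOW(E).
In C → E E C: E is followed by E C, add FIRST(E C) \ {ε} = { 'e' }
In C → E E C: E is followed by C, add FIRST(C) \ {ε} = { 'e' }
In L → E C E: E is followed by C E, add FIRST(C E) \ {ε} = { 'e' }
In L → E C E: E is at the end, add FOLLOW(L)

The FOLLOW sets referred to above (computed the same way, to a fixed point):
  FOLLOW(L) = { $, 'e' }

Taking the union: FOLLOW(E) = { $, 'e' }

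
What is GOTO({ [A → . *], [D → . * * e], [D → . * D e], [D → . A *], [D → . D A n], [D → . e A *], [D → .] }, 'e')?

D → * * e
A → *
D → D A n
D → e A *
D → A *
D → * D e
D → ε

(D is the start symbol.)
{ [A → . *], [D → e . A *] }

GOTO(I, 'e') = CLOSURE({ [A → αX.β] : [A → α.Xβ] ∈ I, X = 'e' })

Items with dot before 'e', with the dot advanced:
  [D → . e A *] → [D → e . A *]
Closure of the advanced items:
  [D → e . A *] has the dot before A: add [A → . *]

GOTO = { [A → . *], [D → e . A *] }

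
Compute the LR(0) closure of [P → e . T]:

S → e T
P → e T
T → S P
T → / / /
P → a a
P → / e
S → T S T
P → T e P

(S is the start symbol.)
{ [P → e . T], [S → . T S T], [S → . e T], [T → . / / /], [T → . S P] }

Start with: [P → e . T]
  [P → e . T] has the dot before T: add [T → . S P], [T → . / / /]
  [T → . S P] has the dot before S: add [S → . e T], [S → . T S T]
No further items can be added.

CLOSURE = { [P → e . T], [S → . T S T], [S → . e T], [T → . / / /], [T → . S P] }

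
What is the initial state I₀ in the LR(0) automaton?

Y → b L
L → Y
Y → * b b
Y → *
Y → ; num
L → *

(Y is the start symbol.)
First, augment the grammar with Y' → Y
I₀ = CLOSURE({ [Y' → . Y] }):
  [Y' → . Y] has the dot before Y: add [Y → . b L], [Y → . * b b], [Y → . *], [Y → . ; num]
No further items can be added.

I₀ = { [Y → . * b b], [Y → . *], [Y → . ; num], [Y → . b L], [Y' → . Y] }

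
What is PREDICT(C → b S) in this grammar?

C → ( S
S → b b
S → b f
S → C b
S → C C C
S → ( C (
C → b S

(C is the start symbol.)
PREDICT(C → b S) = (FIRST(RHS) \ {ε}) ∪ (FOLLOW(C) if ε ∈ FIRST(RHS), i.e. RHS ⇒* ε)
FIRST(b S) = { 'b' }
ε ∉ FIRST(b S), so FOLLOW(C) is not added.
PREDICT(C → b S) = { 'b' }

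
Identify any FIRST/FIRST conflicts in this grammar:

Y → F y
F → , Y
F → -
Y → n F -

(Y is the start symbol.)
No FIRST/FIRST conflicts.

FIRST sets of the non-terminals at (or reachable through a nullable prefix from) the front of some alternative:
  FIRST(F) = { ',', '-' }

Productions for Y:
  Y → F y: FIRST = { ',', '-' }
  Y → n F -: FIRST = { 'n' }
Productions for F:
  F → , Y: FIRST = { ',' }
  F → -: FIRST = { '-' }

All alternatives of each non-terminal have pairwise disjoint FIRST sets.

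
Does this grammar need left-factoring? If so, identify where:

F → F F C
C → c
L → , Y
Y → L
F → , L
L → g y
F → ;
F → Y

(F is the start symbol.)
Left-factoring is needed when two productions for the same non-terminal
share a common prefix on the right-hand side.

Productions for F:
  F → F F C
  F → , L
  F → ;
  F → Y
Productions for L:
  L → , Y
  L → g y

No common prefixes found.

Answer: No, left-factoring is not needed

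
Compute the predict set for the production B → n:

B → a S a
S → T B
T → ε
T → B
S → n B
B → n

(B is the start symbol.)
{ 'n' }

PREDICT(B → n) = (FIRST(RHS) \ {ε}) ∪ (FOLLOW(B) if ε ∈ FIRST(RHS), i.e. RHS ⇒* ε)
FIRST(n) = { 'n' }
ε ∉ FIRST(n), so FOLLOW(B) is not added.
PREDICT(B → n) = { 'n' }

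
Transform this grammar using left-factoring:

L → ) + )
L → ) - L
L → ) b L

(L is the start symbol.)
Left-factoring transforms A → αβ₁ | αβ₂ into A → αA' and A' → β₁ | β₂
(α is the longest common prefix among the alternatives). Repeat until
no nonterminal has two alternatives with a common prefix.

Round 1: L has alternatives sharing prefix ')'. Introduce L': L → ) L'
  Add: L' → + )
  Add: L' → - L
  Add: L' → b L

No remaining common prefixes — done.

Resulting grammar:
L → ) L'
L' → + )
L' → - L
L' → b L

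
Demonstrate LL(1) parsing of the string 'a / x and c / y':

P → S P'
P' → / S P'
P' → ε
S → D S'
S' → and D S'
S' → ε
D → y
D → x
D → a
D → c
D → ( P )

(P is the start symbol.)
Stack is shown with the top on the left.

Stack          Input              Action
----------------------------------------
P $            a / x and c / y $  output P → S P'
S P' $         a / x and c / y $  output S → D S'
D S' P' $      a / x and c / y $  output D → a
a S' P' $      a / x and c / y $  match 'a'
S' P' $        / x and c / y $    output S' → ε
P' $           / x and c / y $    output P' → / S P'
/ S P' $       / x and c / y $    match '/'
S P' $         x and c / y $      output S → D S'
D S' P' $      x and c / y $      output D → x
x S' P' $      x and c / y $      match 'x'
S' P' $        and c / y $        output S' → and D S'
and D S' P' $  and c / y $        match 'and'
D S' P' $      c / y $            output D → c
c S' P' $      c / y $            match 'c'
S' P' $        / y $              output S' → ε
P' $           / y $              output P' → / S P'
/ S P' $       / y $              match '/'
S P' $         y $                output S → D S'
D S' P' $      y $                output D → y
y S' P' $      y $                match 'y'
S' P' $        $                  output S' → ε
P' $           $                  output P' → ε
$              $                  accept

The string is accepted.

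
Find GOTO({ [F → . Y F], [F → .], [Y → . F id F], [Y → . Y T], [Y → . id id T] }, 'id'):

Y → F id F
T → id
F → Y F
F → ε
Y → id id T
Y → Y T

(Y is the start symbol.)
GOTO(I, 'id') = CLOSURE({ [A → αX.β] : [A → α.Xβ] ∈ I, X = 'id' })

Items with dot before 'id', with the dot advanced:
  [Y → . id id T] → [Y → id . id T]
Closure adds nothing (no advanced item has the dot before a non-terminal).

GOTO = { [Y → id . id T] }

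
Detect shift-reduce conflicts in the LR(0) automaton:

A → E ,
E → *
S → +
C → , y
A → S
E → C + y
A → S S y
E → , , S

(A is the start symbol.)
Augment with A' → A and build the canonical LR(0) collection (I0 = CLOSURE({[A' → . A]}), then GOTO on every symbol after a dot until no new states appear). It has 16 states:
  I0: { [A → . E ,], [A → . S S y], [A → . S], [A' → . A], [C → . , y], [E → . *], [E → . , , S], [E → . C + y], [S → . +] }  — shift
  I1: { [E → * .] }  — reduce
  I2: { [S → + .] }  — reduce
  I3: { [C → , . y], [E → , . , S] }  — shift
  I4: { [A' → A .] }  — accept
  I5: { [E → C . + y] }  — shift
  I6: { [A → E . ,] }  — shift
  I7: { [A → S . S y], [A → S .], [S → . +] }  — shift, reduce
  I8: { [A → S S . y] }  — shift
  I9: { [A → S S y .] }  — reduce
  I10: { [A → E , .] }  — reduce
  I11: { [E → C + . y] }  — shift
  I12: { [E → C + y .] }  — reduce
  I13: { [E → , , . S], [S → . +] }  — shift
  I14: { [C → , y .] }  — reduce
  I15: { [E → , , S .] }  — reduce

I7 contains reduce item [A → S .] and shift item [S → . +] — shift-reduce conflict.

Answer: Yes — I7: [A → S .] vs [S → . +]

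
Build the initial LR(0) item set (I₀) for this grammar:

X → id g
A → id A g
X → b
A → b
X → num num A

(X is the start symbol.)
{ [X → . b], [X → . id g], [X → . num num A], [X' → . X] }

First, augment the grammar with X' → X
I₀ = CLOSURE({ [X' → . X] }):
  [X' → . X] has the dot before X: add [X → . id g], [X → . b], [X → . num num A]
No further items can be added.

I₀ = { [X → . b], [X → . id g], [X → . num num A], [X' → . X] }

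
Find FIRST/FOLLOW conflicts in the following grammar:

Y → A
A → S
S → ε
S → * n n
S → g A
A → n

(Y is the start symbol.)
A FIRST/FOLLOW conflict occurs when a non-terminal N has a nullable alternative N → β (β ⇒* ε) and another alternative N → α with FIRST(α) ∩ FOLLOW(N) ≠ ∅: on such a lookahead the parser cannot decide between expanding α and letting N vanish via β.

Nullable non-terminals: A, S, Y.
FIRST sets used below: FIRST(S) = { '*', 'g', ε }

A: nullable alternative(s) A → S; FOLLOW(A) = { $ }
  A → S: FIRST \ {ε} = { '*', 'g' } — this is the only nullable alternative, skip
  A → n: FIRST \ {ε} = { 'n' } — disjoint from FOLLOW(A)

S: nullable alternative(s) S → ε; FOLLOW(S) = { $ }
  S → ε: FIRST \ {ε} = { } — this is the only nullable alternative, skip
  S → * n n: FIRST \ {ε} = { '*' } — disjoint from FOLLOW(S)
  S → g A: FIRST \ {ε} = { 'g' } — disjoint from FOLLOW(S)
Y has a nullable alternative but only one production, so nothing to check.

No FIRST/FOLLOW conflicts found.

Answer: No FIRST/FOLLOW conflicts.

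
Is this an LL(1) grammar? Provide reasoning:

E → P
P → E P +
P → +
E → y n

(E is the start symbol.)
No. Predict set conflict for E: { 'y' }

A grammar is LL(1) if for each non-terminal N with multiple productions, the predict sets of those productions are pairwise disjoint, where PREDICT(N → α) = (FIRST(α) \ {ε}) ∪ (FOLLOW(N) if α ⇒* ε).

Relevant sets:
  FIRST(P) = { '+', 'y' }
  FIRST(E) = { '+', 'y' }

For E:
  PREDICT(E → P) = { '+', 'y' }
  PREDICT(E → y n) = { 'y' }
For P:
  PREDICT(P → E P '+') = { '+', 'y' }
  PREDICT(P → '+') = { '+' }

Conflict found: Predict set conflict for E: { 'y' }
The grammar is NOT LL(1).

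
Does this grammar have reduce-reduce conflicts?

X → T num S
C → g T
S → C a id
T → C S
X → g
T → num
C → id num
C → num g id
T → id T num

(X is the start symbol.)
Augment with X' → X and build the canonical LR(0) collection (I0 = CLOSURE({[X' → . X]}), then GOTO on every symbol after a dot until no new states appear). It has 23 states:
  I0: { [C → . g T], [C → . id num], [C → . num g id], [T → . C S], [T → . id T num], [T → . num], [X → . T num S], [X → . g], [X' → . X] }  — shift
  I1: { [C → . g T], [C → . id num], [C → . num g id], [S → . C a id], [T → C . S] }  — shift
  I2: { [X → T . num S] }  — shift
  I3: { [X' → X .] }  — accept
  I4: { [C → . g T], [C → . id num], [C → . num g id], [C → g . T], [T → . C S], [T → . id T num], [T → . num], [X → g .] }  — shift, reduce
  I5: { [C → . g T], [C → . id num], [C → . num g id], [C → id . num], [T → . C S], [T → . id T num], [T → . num], [T → id . T num] }  — shift
  I6: { [C → num . g id], [T → num .] }  — shift, reduce
  I7: { [C → num g . id] }  — shift
  I8: { [C → num g id .] }  — reduce
  I9: { [T → id T . num] }  — shift
  I10: { [C → . g T], [C → . id num], [C → . num g id], [C → g . T], [T → . C S], [T → . id T num], [T → . num] }  — shift
  I11: { [C → id num .], [C → num . g id], [T → num .] }  — shift, 2 reduces
  I12: { [C → g T .] }  — reduce
  I13: { [T → id T num .] }  — reduce
  I14: { [C → . g T], [C → . id num], [C → . num g id], [S → . C a id], [X → T num . S] }  — shift
  I15: { [S → C . a id] }  — shift
  I16: { [X → T num S .] }  — reduce
  I17: { [C → id . num] }  — shift
  I18: { [C → num . g id] }  — shift
  I19: { [C → id num .] }  — reduce
  I20: { [S → C a . id] }  — shift
  I21: { [S → C a id .] }  — reduce
  I22: { [T → C S .] }  — reduce

I11 contains complete items [C → id num .], [T → num .] — reduce-reduce conflict.

Answer: Yes — I11: [C → id num .] vs [T → num .]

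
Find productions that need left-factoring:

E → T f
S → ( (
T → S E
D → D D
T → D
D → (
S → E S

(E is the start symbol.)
No, left-factoring is not needed

Left-factoring is needed when two productions for the same non-terminal
share a common prefix on the right-hand side.

Productions for S:
  S → ( (
  S → E S
Productions for T:
  T → S E
  T → D
Productions for D:
  D → D D
  D → (

No common prefixes found.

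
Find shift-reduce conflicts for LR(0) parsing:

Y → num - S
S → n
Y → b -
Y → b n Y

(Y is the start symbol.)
No shift-reduce conflicts

Augment with Y' → Y and build the canonical LR(0) collection (I0 = CLOSURE({[Y' → . Y]}), then GOTO on every symbol after a dot until no new states appear). It has 10 states:
  I0: { [Y → . b -], [Y → . b n Y], [Y → . num - S], [Y' → . Y] }  — shift
  I1: { [Y' → Y .] }  — accept
  I2: { [Y → b . -], [Y → b . n Y] }  — shift
  I3: { [Y → num . - S] }  — shift
  I4: { [S → . n], [Y → num - . S] }  — shift
  I5: { [Y → num - S .] }  — reduce
  I6: { [S → n .] }  — reduce
  I7: { [Y → b - .] }  — reduce
  I8: { [Y → . b -], [Y → . b n Y], [Y → . num - S], [Y → b n . Y] }  — shift
  I9: { [Y → b n Y .] }  — reduce

No state contains both a complete item and a shift item.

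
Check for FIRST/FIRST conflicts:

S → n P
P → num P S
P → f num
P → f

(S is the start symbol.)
Yes. P → f num / P → f on { 'f' }

Productions for P:
  P → num P S: FIRST = { 'num' }
  P → f num: FIRST = { 'f' }
  P → f: FIRST = { 'f' }
S has only one production, so no FIRST/FIRST conflict is possible there.

Conflict for P: P → f num and P → f
  Overlap: { 'f' }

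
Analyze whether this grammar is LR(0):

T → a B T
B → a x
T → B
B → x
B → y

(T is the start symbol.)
A grammar is LR(0) if no state in the canonical LR(0) collection has:
  - both a shift item (dot before a terminal) and a complete item (shift-reduce conflict), or
  - two or more complete items (reduce-reduce conflict; the accept item [T' → T .] counts as a complete item here).

Augment with T' → T and build the canonical LR(0) collection (I0 = CLOSURE({[T' → . T]}), then GOTO on every symbol after a dot until no new states appear). It has 11 states:
  I0: { [B → . a x], [B → . x], [B → . y], [T → . B], [T → . a B T], [T' → . T] }  — shift
  I1: { [T → B .] }  — reduce
  I2: { [T' → T .] }  — accept
  I3: { [B → . a x], [B → . x], [B → . y], [B → a . x], [T → a . B T] }  — shift
  I4: { [B → x .] }  — reduce
  I5: { [B → y .] }  — reduce
  I6: { [B → . a x], [B → . x], [B → . y], [T → . B], [T → . a B T], [T → a B . T] }  — shift
  I7: { [B → a . x] }  — shift
  I8: { [B → a x .], [B → x .] }  — 2 reduces
  I9: { [B → a x .] }  — reduce
  I10: { [T → a B T .] }  — reduce

Conflict in state I8:
  Reduce-reduce conflict: [B → a x .] and [B → x .]
So the grammar is NOT LR(0).

Answer: No. Reduce-reduce conflict: [B → a x .] and [B → x .]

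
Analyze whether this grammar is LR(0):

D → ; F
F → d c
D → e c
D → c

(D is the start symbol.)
Yes, the grammar is LR(0)

A grammar is LR(0) if no state in the canonical LR(0) collection has:
  - both a shift item (dot before a terminal) and a complete item (shift-reduce conflict), or
  - two or more complete items (reduce-reduce conflict; the accept item [D' → D .] counts as a complete item here).

Augment with D' → D and build the canonical LR(0) collection (I0 = CLOSURE({[D' → . D]}), then GOTO on every symbol after a dot until no new states appear). It has 9 states:
  I0: { [D → . ; F], [D → . c], [D → . e c], [D' → . D] }  — shift
  I1: { [D → ; . F], [F → . d c] }  — shift
  I2: { [D' → D .] }  — accept
  I3: { [D → c .] }  — reduce
  I4: { [D → e . c] }  — shift
  I5: { [D → e c .] }  — reduce
  I6: { [D → ; F .] }  — reduce
  I7: { [F → d . c] }  — shift
  I8: { [F → d c .] }  — reduce

Every state is either a pure shift/goto state or contains exactly one complete item and nothing to shift — no conflicts. The grammar is LR(0).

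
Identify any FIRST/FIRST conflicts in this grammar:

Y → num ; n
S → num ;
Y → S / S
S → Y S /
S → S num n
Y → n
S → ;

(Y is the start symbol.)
A FIRST/FIRST conflict occurs when two productions N → α and N → β for the same non-terminal have FIRST(α) ∩ FIRST(β) ≠ ∅ (with ε ∈ FIRST of a nullable right-hand side, so two nullable alternatives also conflict).

FIRST sets of the non-terminals at (or reachable through a nullable prefix from) the front of some alternative:
  FIRST(S) = { ';', 'n', 'num' }
  FIRST(Y) = { ';', 'n', 'num' }

Productions for Y:
  Y → num ; n: FIRST = { 'num' }
  Y → S / S: FIRST = { ';', 'n', 'num' }
  Y → n: FIRST = { 'n' }
Productions for S:
  S → num ;: FIRST = { 'num' }
  S → Y S /: FIRST = { ';', 'n', 'num' }
  S → S num n: FIRST = { ';', 'n', 'num' }
  S → ;: FIRST = { ';' }

Conflict for Y: Y → num ; n and Y → S / S
  Overlap: { 'num' }
Conflict for Y: Y → S / S and Y → n
  Overlap: { 'n' }
Conflict for S: S → num ; and S → Y S /
  Overlap: { 'num' }
Conflict for S: S → num ; and S → S num n
  Overlap: { 'num' }
Conflict for S: S → Y S / and S → S num n
  Overlap: { ';', 'n', 'num' }
Conflict for S: S → Y S / and S → ;
  Overlap: { ';' }
Conflict for S: S → S num n and S → ;
  Overlap: { ';' }

Answer: Yes. Y → num ';' n / Y → S '/' S on { 'num' }; Y → S '/' S / Y → n on { 'n' }; S → num ';' / S → Y S '/' on { 'num' }; S → num ';' / S → S num n on { 'num' }; S → Y S '/' / S → S num n on { ';', 'n', 'num' }; S → Y S '/' / S → ';' on { ';' }; S → S num n / S → ';' on { ';' }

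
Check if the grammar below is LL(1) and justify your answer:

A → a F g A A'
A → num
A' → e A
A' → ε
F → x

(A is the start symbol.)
Relevant sets:
  FOLLOW(A') = { $, 'e' }

For A:
  PREDICT(A → a F g A A') = { 'a' }
  PREDICT(A → num) = { 'num' }
For A':
  PREDICT(A' → e A) = { 'e' }
  PREDICT(A' → ε) = { $, 'e' }
F has a single production, so nothing to check there.

Conflict found: Predict set conflict for A': { 'e' }
The grammar is NOT LL(1).

Answer: No. Predict set conflict for A': { 'e' }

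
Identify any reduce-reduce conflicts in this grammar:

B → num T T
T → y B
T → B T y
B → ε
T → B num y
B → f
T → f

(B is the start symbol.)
Augment with B' → B and build the canonical LR(0) collection (I0 = CLOSURE({[B' → . B]}), then GOTO on every symbol after a dot until no new states appear). It has 14 states:
  I0: { [B → . f], [B → . num T T], [B → .], [B' → . B] }  — shift, reduce
  I1: { [B' → B .] }  — accept
  I2: { [B → f .] }  — reduce
  I3: { [B → . f], [B → . num T T], [B → .], [B → num . T T], [T → . B T y], [T → . B num y], [T → . f], [T → . y B] }  — shift, reduce
  I4: { [B → . f], [B → . num T T], [B → .], [T → . B T y], [T → . B num y], [T → . f], [T → . y B], [T → B . T y], [T → B . num y] }  — shift, reduce
  I5: { [B → . f], [B → . num T T], [B → .], [B → num T . T], [T → . B T y], [T → . B num y], [T → . f], [T → . y B] }  — shift, reduce
  I6: { [B → f .], [T → f .] }  — 2 reduces
  I7: { [B → . f], [B → . num T T], [B → .], [T → y . B] }  — shift, reduce
  I8: { [T → y B .] }  — reduce
  I9: { [B → num T T .] }  — reduce
  I10: { [T → B T . y] }  — shift
  I11: { [B → . f], [B → . num T T], [B → .], [B → num . T T], [T → . B T y], [T → . B num y], [T → . f], [T → . y B], [T → B num . y] }  — shift, reduce
  I12: { [B → . f], [B → . num T T], [B → .], [T → B num y .], [T → y . B] }  — shift, 2 reduces
  I13: { [T → B T y .] }  — reduce

I6 contains complete items [B → f .], [T → f .] — reduce-reduce conflict.
I12 contains complete items [B → .], [T → B num y .] — reduce-reduce conflict.

Answer: Yes — I6: [B → f .] vs [T → f .]; I12: [B → .] vs [T → B num y .]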